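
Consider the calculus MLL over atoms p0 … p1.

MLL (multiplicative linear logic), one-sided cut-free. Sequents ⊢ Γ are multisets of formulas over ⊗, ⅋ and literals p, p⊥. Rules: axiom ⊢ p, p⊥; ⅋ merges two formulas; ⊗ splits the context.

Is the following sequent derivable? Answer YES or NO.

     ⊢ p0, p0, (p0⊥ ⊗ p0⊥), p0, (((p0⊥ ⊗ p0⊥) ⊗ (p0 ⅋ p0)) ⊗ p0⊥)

Derivation (root first):
[⊗]  ⊢ p0, p0, (p0⊥ ⊗ p0⊥), p0, (((p0⊥ ⊗ p0⊥) ⊗ (p0 ⅋ p0)) ⊗ p0⊥)
  [⊗]  ⊢ p0, p0, (p0⊥ ⊗ p0⊥), ((p0⊥ ⊗ p0⊥) ⊗ (p0 ⅋ p0))
    [⊗]  ⊢ p0, p0, (p0⊥ ⊗ p0⊥)
      [Ax]  ⊢ p0, p0⊥
      [Ax]  ⊢ p0, p0⊥
    [⅋]  ⊢ (p0⊥ ⊗ p0⊥), (p0 ⅋ p0)
      [⊗]  ⊢ p0, p0, (p0⊥ ⊗ p0⊥)
        [Ax]  ⊢ p0, p0⊥
        [Ax]  ⊢ p0, p0⊥
  [Ax]  ⊢ p0, p0⊥

Result: YES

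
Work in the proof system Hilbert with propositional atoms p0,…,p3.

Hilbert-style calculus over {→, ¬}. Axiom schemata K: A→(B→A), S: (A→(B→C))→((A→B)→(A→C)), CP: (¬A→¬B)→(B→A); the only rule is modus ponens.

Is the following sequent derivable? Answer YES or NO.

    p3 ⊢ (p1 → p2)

Enumerate valuations to refute Γ ⊢ Δ:
  v=0000: Γ:[p3=F] Δ:[(p1 → p2)=T] refutes=False
  v=0001: Γ:[p3=T] Δ:[(p1 → p2)=T] refutes=False
  v=0010: Γ:[p3=F] Δ:[(p1 → p2)=T] refutes=False
  v=0011: Γ:[p3=T] Δ:[(p1 → p2)=T] refutes=False
  v=0100: Γ:[p3=F] Δ:[(p1 → p2)=F] refutes=False
  v=0101: Γ:[p3=T] Δ:[(p1 → p2)=F] refutes=True  ← countermodel

Result: NO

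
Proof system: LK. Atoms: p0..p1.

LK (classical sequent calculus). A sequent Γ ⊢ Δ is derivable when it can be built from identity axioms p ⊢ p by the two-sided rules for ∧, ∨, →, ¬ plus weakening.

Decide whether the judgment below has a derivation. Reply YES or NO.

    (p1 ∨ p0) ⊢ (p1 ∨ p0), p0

Derivation (root first):
[WR] (p1 ∨ p0) ⊢ (p1 ∨ p0), p0
  [∨R] (p1 ∨ p0) ⊢ (p1 ∨ p0)
    [∨L] (p1 ∨ p0) ⊢ p1, p0
      [Ax] p1 ⊢ p1
      [Ax] p0 ⊢ p0

Result: YES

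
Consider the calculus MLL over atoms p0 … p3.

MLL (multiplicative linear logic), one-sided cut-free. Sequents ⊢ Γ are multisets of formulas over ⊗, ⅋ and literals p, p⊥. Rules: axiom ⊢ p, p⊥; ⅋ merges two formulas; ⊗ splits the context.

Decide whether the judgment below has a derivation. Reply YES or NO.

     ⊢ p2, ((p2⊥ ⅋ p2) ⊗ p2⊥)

Derivation (root first):
[⊗]  ⊢ p2, ((p2⊥ ⅋ p2) ⊗ p2⊥)
  [⅋]  ⊢ (p2⊥ ⅋ p2)
    [Ax]  ⊢ p2, p2⊥
  [Ax]  ⊢ p2, p2⊥

Result: YES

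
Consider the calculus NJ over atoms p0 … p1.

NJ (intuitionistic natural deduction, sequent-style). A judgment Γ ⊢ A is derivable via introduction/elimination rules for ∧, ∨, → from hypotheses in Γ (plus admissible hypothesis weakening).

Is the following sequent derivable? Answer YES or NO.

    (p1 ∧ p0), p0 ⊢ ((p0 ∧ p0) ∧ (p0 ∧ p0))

Derivation trace:
[∧I] (p1 ∧ p0), p0 ⊢ ((p0 ∧ p0) ∧ (p0 ∧ p0))
  [∧I] (p1 ∧ p0), p0 ⊢ (p0 ∧ p0)
    [Wk] p0, (p1 ∧ p0) ⊢ p0
      [Ax] p0 ⊢ p0
    [Ax] p0 ⊢ p0
  [∧I] (p1 ∧ p0), p0 ⊢ (p0 ∧ p0)
    [Wk] p0, (p1 ∧ p0) ⊢ p0
      [Ax] p0 ⊢ p0
    [Ax] p0 ⊢ p0

Result: YES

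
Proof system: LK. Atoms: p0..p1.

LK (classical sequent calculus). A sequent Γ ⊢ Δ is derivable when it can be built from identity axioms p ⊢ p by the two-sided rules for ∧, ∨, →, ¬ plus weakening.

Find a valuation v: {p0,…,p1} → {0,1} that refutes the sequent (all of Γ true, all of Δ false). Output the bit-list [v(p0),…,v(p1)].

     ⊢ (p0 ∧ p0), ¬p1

Enumerate valuations to refute Γ ⊢ Δ:
  v=00: Γ:[] Δ:[(p0 ∧ p0)=F, ¬p1=T] refutes=False
  v=01: Γ:[] Δ:[(p0 ∧ p0)=F, ¬p1=F] refutes=True  ← countermodel

Result: [0, 1]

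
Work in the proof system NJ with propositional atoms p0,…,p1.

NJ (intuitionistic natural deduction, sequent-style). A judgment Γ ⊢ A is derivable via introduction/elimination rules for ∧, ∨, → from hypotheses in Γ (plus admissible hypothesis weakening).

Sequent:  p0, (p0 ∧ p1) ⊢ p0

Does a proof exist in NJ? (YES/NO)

Derivation trace:
[Wk] p0, (p0 ∧ p1) ⊢ p0
  [→E] p0 ⊢ p0
    [→I]  ⊢ (p0 → p0)
      [Ax] p0 ⊢ p0
    [Ax] p0 ⊢ p0

Result: YES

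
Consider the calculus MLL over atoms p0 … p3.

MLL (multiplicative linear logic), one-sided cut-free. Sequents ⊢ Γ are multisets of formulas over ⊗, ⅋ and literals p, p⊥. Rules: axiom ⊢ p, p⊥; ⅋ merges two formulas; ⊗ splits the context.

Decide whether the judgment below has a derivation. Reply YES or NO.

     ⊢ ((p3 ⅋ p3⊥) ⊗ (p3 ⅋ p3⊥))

Derivation trace:
[⊗]  ⊢ ((p3 ⅋ p3⊥) ⊗ (p3 ⅋ p3⊥))
  [⅋]  ⊢ (p3 ⅋ p3⊥)
    [Ax]  ⊢ p3, p3⊥
  [⅋]  ⊢ (p3 ⅋ p3⊥)
    [Ax]  ⊢ p3, p3⊥

Result: YES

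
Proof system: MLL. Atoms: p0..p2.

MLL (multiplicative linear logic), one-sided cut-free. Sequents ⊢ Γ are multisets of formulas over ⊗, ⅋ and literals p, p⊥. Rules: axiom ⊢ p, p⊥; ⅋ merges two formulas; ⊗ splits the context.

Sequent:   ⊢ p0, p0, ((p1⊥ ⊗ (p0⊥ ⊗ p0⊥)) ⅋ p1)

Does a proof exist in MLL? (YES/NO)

Derivation trace:
[⅋]  ⊢ p0, p0, ((p1⊥ ⊗ (p0⊥ ⊗ p0⊥)) ⅋ p1)
  [⊗]  ⊢ p1, p0, p0, (p1⊥ ⊗ (p0⊥ ⊗ p0⊥))
    [Ax]  ⊢ p1, p1⊥
    [⊗]  ⊢ p0, p0, (p0⊥ ⊗ p0⊥)
      [Ax]  ⊢ p0, p0⊥
      [Ax]  ⊢ p0, p0⊥

Result: YES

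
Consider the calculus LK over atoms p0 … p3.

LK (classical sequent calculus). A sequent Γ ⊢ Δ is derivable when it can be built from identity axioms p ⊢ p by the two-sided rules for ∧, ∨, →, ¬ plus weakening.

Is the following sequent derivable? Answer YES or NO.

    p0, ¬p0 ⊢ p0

Derivation (root first):
[¬L] p0, ¬p0 ⊢ p0
  [WR] p0 ⊢ p0, p0
    [Ax] p0 ⊢ p0

Result: YES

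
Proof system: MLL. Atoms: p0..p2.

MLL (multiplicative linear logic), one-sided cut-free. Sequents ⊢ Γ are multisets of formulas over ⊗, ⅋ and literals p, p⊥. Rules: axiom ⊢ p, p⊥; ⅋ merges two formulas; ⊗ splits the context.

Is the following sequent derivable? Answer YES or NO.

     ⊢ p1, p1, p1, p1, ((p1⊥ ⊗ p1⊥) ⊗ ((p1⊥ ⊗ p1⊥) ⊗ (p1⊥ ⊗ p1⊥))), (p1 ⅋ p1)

Derivation (root first):
[⅋]  ⊢ p1, p1, p1, p1, ((p1⊥ ⊗ p1⊥) ⊗ ((p1⊥ ⊗ p1⊥) ⊗ (p1⊥ ⊗ p1⊥))), (p1 ⅋ p1)
  [⊗]  ⊢ p1, p1, p1, p1, p1, p1, ((p1⊥ ⊗ p1⊥) ⊗ ((p1⊥ ⊗ p1⊥) ⊗ (p1⊥ ⊗ p1⊥)))
    [⊗]  ⊢ p1, p1, (p1⊥ ⊗ p1⊥)
      [Ax]  ⊢ p1, p1⊥
      [Ax]  ⊢ p1, p1⊥
    [⊗]  ⊢ p1, p1, p1, p1, ((p1⊥ ⊗ p1⊥) ⊗ (p1⊥ ⊗ p1⊥))
      [⊗]  ⊢ p1, p1, (p1⊥ ⊗ p1⊥)
        [Ax]  ⊢ p1, p1⊥
        [Ax]  ⊢ p1, p1⊥
      [⊗]  ⊢ p1, p1, (p1⊥ ⊗ p1⊥)
        [Ax]  ⊢ p1, p1⊥
        [Ax]  ⊢ p1, p1⊥

Result: YES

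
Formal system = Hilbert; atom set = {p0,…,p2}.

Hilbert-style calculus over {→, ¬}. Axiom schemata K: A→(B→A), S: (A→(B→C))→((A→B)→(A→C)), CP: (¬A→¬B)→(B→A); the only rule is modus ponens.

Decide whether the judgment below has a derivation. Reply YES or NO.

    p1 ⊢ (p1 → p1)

Derivation (root first):
[MP] p1 ⊢ (p1 → p1)
  [K]  ⊢ (p1 → (p1 → p1))
  [MP] p1 ⊢ p1
    [MP] p1 ⊢ (p1 → p1)
      [K]  ⊢ (p1 → (p1 → p1))
      [Hyp] p1 ⊢ p1
    [Hyp] p1 ⊢ p1

Result: YES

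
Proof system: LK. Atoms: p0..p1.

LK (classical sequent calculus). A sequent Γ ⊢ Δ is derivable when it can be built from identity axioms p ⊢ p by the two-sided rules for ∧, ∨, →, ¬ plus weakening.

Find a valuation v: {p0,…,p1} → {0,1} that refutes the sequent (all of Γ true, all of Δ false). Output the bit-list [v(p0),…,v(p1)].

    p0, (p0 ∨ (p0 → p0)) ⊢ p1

Search for a countermodel by truth-table:
  v=00: Γ:[p0=F, (p0 ∨ (p0 → p0))=T] Δ:[p1=F] refutes=False
  v=01: Γ:[p0=F, (p0 ∨ (p0 → p0))=T] Δ:[p1=T] refutes=False
  v=10: Γ:[p0=T, (p0 ∨ (p0 → p0))=T] Δ:[p1=F] refutes=True  ← countermodel

Result: [1, 0]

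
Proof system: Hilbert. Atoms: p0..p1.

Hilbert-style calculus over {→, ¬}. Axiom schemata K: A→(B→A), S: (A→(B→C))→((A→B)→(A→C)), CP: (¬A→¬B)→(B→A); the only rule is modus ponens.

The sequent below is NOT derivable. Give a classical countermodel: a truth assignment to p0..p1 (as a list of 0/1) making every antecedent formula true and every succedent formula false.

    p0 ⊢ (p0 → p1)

Search for a countermodel by truth-table:
  v=00: Γ:[p0=F] Δ:[(p0 → p1)=T] refutes=False
  v=01: Γ:[p0=F] Δ:[(p0 → p1)=T] refutes=False
  v=10: Γ:[p0=T] Δ:[(p0 → p1)=F] refutes=True  ← countermodel

Result: [1, 0]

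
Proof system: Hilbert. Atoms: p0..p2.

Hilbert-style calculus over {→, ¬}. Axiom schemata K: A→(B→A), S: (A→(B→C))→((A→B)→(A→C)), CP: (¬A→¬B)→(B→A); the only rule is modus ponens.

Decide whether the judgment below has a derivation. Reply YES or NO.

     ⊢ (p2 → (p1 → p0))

Truth-table refutation:
  v=000: Γ:[] Δ:[(p2 → (p1 → p0))=T] refutes=False
  v=001: Γ:[] Δ:[(p2 → (p1 → p0))=T] refutes=False
  v=010: Γ:[] Δ:[(p2 → (p1 → p0))=T] refutes=False
  v=011: Γ:[] Δ:[(p2 → (p1 → p0))=F] refutes=True  ← countermodel

Result: NO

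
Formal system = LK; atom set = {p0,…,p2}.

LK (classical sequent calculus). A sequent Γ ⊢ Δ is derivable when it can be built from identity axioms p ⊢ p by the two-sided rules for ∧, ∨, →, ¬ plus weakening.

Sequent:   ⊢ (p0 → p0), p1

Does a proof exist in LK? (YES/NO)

Derivation trace:
[WR]  ⊢ (p0 → p0), p1
  [→R]  ⊢ (p0 → p0)
    [Ax] p0 ⊢ p0

Result: YES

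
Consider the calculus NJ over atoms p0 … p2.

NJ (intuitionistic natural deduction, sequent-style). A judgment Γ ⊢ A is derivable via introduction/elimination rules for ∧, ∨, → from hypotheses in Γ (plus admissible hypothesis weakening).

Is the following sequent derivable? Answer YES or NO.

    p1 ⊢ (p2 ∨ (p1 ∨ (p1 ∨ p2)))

Derivation trace:
[∨I₂] p1 ⊢ (p2 ∨ (p1 ∨ (p1 ∨ p2)))
  [∨I₂] p1 ⊢ (p1 ∨ (p1 ∨ p2))
    [∨I₁] p1 ⊢ (p1 ∨ p2)
      [Ax] p1 ⊢ p1

Result: YES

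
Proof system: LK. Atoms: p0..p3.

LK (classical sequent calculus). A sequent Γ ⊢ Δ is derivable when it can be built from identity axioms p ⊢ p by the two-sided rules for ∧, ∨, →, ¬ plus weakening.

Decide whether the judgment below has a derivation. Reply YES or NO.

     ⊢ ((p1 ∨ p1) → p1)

Derivation trace:
[→R]  ⊢ ((p1 ∨ p1) → p1)
  [∨L] (p1 ∨ p1) ⊢ p1
    [Ax] p1 ⊢ p1
    [Ax] p1 ⊢ p1

Result: YES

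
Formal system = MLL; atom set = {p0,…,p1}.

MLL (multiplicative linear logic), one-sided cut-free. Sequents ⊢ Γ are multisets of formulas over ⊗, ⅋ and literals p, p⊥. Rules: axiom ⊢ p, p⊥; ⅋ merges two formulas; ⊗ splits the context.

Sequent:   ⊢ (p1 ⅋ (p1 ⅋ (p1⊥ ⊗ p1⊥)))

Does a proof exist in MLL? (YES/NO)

Derivation (root first):
[⅋]  ⊢ (p1 ⅋ (p1 ⅋ (p1⊥ ⊗ p1⊥)))
  [⅋]  ⊢ p1, (p1 ⅋ (p1⊥ ⊗ p1⊥))
    [⊗]  ⊢ p1, p1, (p1⊥ ⊗ p1⊥)
      [Ax]  ⊢ p1, p1⊥
      [Ax]  ⊢ p1, p1⊥

Result: YES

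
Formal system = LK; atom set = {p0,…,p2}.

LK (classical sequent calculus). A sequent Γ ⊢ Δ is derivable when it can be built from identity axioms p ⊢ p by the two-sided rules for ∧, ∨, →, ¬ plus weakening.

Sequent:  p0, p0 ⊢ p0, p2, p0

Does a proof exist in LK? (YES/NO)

Derivation trace:
[WL] p0, p0 ⊢ p0, p2, p0
  [WR] p0 ⊢ p0, p2, p0
    [WR] p0 ⊢ p0, p2
      [Ax] p0 ⊢ p0

Result: YES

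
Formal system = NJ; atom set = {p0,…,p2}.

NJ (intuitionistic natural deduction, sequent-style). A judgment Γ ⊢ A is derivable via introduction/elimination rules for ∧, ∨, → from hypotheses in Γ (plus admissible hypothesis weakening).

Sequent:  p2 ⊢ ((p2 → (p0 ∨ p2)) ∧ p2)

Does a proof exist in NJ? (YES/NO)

Derivation trace:
[∧I] p2 ⊢ ((p2 → (p0 ∨ p2)) ∧ p2)
  [→I]  ⊢ (p2 → (p0 ∨ p2))
    [∨I₂] p2 ⊢ (p0 ∨ p2)
      [Ax] p2 ⊢ p2
  [Ax] p2 ⊢ p2

Result: YES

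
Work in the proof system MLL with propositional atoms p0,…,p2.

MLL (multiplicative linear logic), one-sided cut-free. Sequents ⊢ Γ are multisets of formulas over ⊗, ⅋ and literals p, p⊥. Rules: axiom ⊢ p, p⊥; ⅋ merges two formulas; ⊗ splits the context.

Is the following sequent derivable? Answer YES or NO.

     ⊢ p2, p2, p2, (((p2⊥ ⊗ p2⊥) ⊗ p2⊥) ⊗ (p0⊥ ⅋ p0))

Derivation trace:
[⊗]  ⊢ p2, p2, p2, (((p2⊥ ⊗ p2⊥) ⊗ p2⊥) ⊗ (p0⊥ ⅋ p0))
  [⊗]  ⊢ p2, p2, p2, ((p2⊥ ⊗ p2⊥) ⊗ p2⊥)
    [⊗]  ⊢ p2, p2, (p2⊥ ⊗ p2⊥)
      [Ax]  ⊢ p2, p2⊥
      [Ax]  ⊢ p2, p2⊥
    [Ax]  ⊢ p2, p2⊥
  [⅋]  ⊢ (p0⊥ ⅋ p0)
    [Ax]  ⊢ p0, p0⊥

Result: YES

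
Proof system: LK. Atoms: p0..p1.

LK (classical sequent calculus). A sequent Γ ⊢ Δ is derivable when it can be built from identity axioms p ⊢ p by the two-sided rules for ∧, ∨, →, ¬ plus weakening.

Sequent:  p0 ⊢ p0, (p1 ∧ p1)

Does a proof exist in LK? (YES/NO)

Derivation trace:
[∧R] p0 ⊢ p0, (p1 ∧ p1)
  [WR] p0 ⊢ p0, p0, p1
    [WR] p0 ⊢ p0, p0
      [Ax] p0 ⊢ p0
  [WR] p0 ⊢ p0, p0, p1
    [WR] p0 ⊢ p0, p0
      [Ax] p0 ⊢ p0

Result: YES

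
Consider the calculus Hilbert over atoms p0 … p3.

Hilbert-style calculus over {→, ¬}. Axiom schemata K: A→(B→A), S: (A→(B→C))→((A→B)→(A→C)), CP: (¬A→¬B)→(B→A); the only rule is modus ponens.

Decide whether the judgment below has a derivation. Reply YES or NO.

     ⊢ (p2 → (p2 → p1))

Search for a countermodel by truth-table:
  v=0000: Γ:[] Δ:[(p2 → (p2 → p1))=T] refutes=False
  v=0001: Γ:[] Δ:[(p2 → (p2 → p1))=T] refutes=False
  v=0010: Γ:[] Δ:[(p2 → (p2 → p1))=F] refutes=True  ← countermodel

Result: NO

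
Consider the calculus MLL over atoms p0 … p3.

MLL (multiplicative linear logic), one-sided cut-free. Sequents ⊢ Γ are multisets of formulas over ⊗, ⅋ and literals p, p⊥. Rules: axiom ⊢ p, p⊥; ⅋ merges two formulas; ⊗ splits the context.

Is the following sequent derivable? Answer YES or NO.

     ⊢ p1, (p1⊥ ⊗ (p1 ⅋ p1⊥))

Proof tree:
[⊗]  ⊢ p1, (p1⊥ ⊗ (p1 ⅋ p1⊥))
  [Ax]  ⊢ p1, p1⊥
  [⅋]  ⊢ (p1 ⅋ p1⊥)
    [Ax]  ⊢ p1, p1⊥

Result: YES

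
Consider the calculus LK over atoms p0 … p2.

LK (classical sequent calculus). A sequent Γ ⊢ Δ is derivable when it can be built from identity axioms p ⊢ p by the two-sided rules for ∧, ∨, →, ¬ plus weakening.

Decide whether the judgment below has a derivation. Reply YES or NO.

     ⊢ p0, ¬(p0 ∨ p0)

Proof tree:
[¬R]  ⊢ p0, ¬(p0 ∨ p0)
  [∨L] (p0 ∨ p0) ⊢ p0
    [Ax] p0 ⊢ p0
    [Ax] p0 ⊢ p0

Result: YES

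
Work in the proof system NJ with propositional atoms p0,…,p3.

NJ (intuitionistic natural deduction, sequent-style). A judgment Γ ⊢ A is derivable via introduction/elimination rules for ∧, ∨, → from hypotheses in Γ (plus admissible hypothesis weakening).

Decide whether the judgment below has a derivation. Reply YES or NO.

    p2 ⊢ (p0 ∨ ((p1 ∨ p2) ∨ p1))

Derivation trace:
[∨I₂] p2 ⊢ (p0 ∨ ((p1 ∨ p2) ∨ p1))
  [∨I₁] p2 ⊢ ((p1 ∨ p2) ∨ p1)
    [∨I₂] p2 ⊢ (p1 ∨ p2)
      [Ax] p2 ⊢ p2

Result: YES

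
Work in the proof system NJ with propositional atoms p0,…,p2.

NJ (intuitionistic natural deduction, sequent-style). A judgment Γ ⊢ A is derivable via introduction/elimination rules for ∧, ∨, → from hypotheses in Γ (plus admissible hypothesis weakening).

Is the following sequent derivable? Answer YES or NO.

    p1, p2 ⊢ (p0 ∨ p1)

Proof tree:
[∨I₂] p1, p2 ⊢ (p0 ∨ p1)
  [Wk] p1, p2 ⊢ p1
    [Ax] p1 ⊢ p1

Result: YES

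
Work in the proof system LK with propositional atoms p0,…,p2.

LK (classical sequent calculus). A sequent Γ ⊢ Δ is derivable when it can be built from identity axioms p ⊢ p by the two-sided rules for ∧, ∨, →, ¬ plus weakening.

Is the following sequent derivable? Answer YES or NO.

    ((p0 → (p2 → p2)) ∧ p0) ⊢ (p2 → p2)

Derivation (root first):
[∧L] ((p0 → (p2 → p2)) ∧ p0) ⊢ (p2 → p2)
  [→L] p0, (p0 → (p2 → p2)) ⊢ (p2 → p2)
    [Ax] p0 ⊢ p0
    [→R] (p2 → p2) ⊢ (p2 → p2)
      [→L] p2, (p2 → p2) ⊢ p2
        [Ax] p2 ⊢ p2
        [Ax] p2 ⊢ p2

Result: YES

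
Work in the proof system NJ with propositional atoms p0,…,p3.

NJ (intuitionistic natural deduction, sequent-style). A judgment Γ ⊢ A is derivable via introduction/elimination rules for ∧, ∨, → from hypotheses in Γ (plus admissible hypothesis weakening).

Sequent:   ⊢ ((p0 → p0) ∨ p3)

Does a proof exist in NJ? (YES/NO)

Derivation trace:
[∨I₁]  ⊢ ((p0 → p0) ∨ p3)
  [→I]  ⊢ (p0 → p0)
    [Ax] p0 ⊢ p0

Result: YES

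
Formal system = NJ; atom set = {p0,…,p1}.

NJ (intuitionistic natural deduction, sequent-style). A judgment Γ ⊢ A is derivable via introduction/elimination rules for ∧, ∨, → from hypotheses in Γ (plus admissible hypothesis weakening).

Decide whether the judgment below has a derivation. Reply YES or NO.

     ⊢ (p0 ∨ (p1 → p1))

Derivation (root first):
[∨I₂]  ⊢ (p0 ∨ (p1 → p1))
  [→I]  ⊢ (p1 → p1)
    [Ax] p1 ⊢ p1

Result: YES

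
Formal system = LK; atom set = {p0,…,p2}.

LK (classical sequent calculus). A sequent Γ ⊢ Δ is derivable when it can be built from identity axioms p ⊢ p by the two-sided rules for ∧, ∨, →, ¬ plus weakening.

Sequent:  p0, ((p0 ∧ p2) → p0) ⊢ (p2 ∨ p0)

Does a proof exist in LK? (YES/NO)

Derivation (root first):
[∨R] p0, ((p0 ∧ p2) → p0) ⊢ (p2 ∨ p0)
  [→L] p0, ((p0 ∧ p2) → p0) ⊢ p2, p0
    [∧R] p0 ⊢ p0, (p0 ∧ p2)
      [Ax] p0 ⊢ p0
      [WR] p0 ⊢ p0, p2
        [Ax] p0 ⊢ p0
    [WR] p0 ⊢ p0, p2
      [Ax] p0 ⊢ p0

Result: YES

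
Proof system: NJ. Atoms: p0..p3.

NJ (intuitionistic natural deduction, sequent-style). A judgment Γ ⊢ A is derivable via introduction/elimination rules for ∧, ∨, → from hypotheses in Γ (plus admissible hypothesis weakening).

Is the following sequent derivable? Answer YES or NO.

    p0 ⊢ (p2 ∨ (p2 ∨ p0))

Proof tree:
[∨I₂] p0 ⊢ (p2 ∨ (p2 ∨ p0))
  [∨I₂] p0 ⊢ (p2 ∨ p0)
    [Ax] p0 ⊢ p0

Result: YES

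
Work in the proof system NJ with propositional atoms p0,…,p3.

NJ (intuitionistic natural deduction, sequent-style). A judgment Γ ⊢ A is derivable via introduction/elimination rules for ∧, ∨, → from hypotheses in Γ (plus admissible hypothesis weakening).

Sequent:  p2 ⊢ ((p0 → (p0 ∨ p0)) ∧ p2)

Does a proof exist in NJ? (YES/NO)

Proof tree:
[∧I] p2 ⊢ ((p0 → (p0 ∨ p0)) ∧ p2)
  [→I]  ⊢ (p0 → (p0 ∨ p0))
    [∨I₂] p0 ⊢ (p0 ∨ p0)
      [Ax] p0 ⊢ p0
  [Ax] p2 ⊢ p2

Result: YES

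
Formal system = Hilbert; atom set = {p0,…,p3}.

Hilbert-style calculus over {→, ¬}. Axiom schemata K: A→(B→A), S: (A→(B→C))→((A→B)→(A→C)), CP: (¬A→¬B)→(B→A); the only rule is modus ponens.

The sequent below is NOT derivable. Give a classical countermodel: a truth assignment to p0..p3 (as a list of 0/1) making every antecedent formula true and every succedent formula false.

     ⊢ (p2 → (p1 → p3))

Truth-table refutation:
  v=0000: Γ:[] Δ:[(p2 → (p1 → p3))=T] refutes=False
  v=0001: Γ:[] Δ:[(p2 → (p1 → p3))=T] refutes=False
  v=0010: Γ:[] Δ:[(p2 → (p1 → p3))=T] refutes=False
  v=0011: Γ:[] Δ:[(p2 → (p1 → p3))=T] refutes=False
  v=0100: Γ:[] Δ:[(p2 → (p1 → p3))=T] refutes=False
  v=0101: Γ:[] Δ:[(p2 → (p1 → p3))=T] refutes=False
  v=0110: Γ:[] Δ:[(p2 → (p1 → p3))=F] refutes=True  ← countermodel

Result: [0, 1, 1, 0]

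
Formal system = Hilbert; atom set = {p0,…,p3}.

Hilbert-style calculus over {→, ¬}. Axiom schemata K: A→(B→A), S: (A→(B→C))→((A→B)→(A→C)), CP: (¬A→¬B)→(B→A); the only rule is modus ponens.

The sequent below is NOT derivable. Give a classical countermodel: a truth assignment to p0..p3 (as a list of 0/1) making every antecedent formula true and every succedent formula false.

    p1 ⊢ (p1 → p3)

Search for a countermodel by truth-table:
  v=0000: Γ:[p1=F] Δ:[(p1 → p3)=T] refutes=False
  v=0001: Γ:[p1=F] Δ:[(p1 → p3)=T] refutes=False
  v=0010: Γ:[p1=F] Δ:[(p1 → p3)=T] refutes=False
  v=0011: Γ:[p1=F] Δ:[(p1 → p3)=T] refutes=False
  v=0100: Γ:[p1=T] Δ:[(p1 → p3)=F] refutes=True  ← countermodel

Result: [0, 1, 0, 0]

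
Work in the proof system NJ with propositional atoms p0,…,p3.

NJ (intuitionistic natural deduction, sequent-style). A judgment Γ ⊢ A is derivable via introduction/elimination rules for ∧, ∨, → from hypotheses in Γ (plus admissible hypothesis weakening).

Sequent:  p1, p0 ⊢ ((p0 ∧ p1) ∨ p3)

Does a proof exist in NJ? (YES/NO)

Derivation trace:
[∨I₁] p1, p0 ⊢ ((p0 ∧ p1) ∨ p3)
  [∧I] p1, p0 ⊢ (p0 ∧ p1)
    [Ax] p0 ⊢ p0
    [Ax] p1 ⊢ p1

Result: YES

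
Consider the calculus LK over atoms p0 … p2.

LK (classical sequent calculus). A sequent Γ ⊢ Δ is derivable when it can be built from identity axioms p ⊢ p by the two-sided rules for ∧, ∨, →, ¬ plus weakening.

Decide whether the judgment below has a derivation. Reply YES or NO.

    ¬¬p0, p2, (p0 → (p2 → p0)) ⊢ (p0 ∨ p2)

Derivation (root first):
[∨R] ¬¬p0, p2, (p0 → (p2 → p0)) ⊢ (p0 ∨ p2)
  [→L] ¬¬p0, p2, (p0 → (p2 → p0)) ⊢ p2, p0
    [¬L] ¬¬p0 ⊢ p0
      [¬R]  ⊢ p0, ¬p0
        [Ax] p0 ⊢ p0
    [WR] p2, (p2 → p0) ⊢ p0, p2
      [→L] p2, (p2 → p0) ⊢ p0
        [Ax] p2 ⊢ p2
        [Ax] p0 ⊢ p0

Result: YES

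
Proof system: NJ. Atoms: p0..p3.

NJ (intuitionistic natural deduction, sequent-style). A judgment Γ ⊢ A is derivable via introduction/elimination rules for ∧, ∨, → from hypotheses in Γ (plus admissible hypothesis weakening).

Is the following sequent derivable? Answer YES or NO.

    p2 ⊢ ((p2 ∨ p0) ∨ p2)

Derivation trace:
[∨I₁] p2 ⊢ ((p2 ∨ p0) ∨ p2)
  [∨I₁] p2 ⊢ (p2 ∨ p0)
    [Ax] p2 ⊢ p2

Result: YES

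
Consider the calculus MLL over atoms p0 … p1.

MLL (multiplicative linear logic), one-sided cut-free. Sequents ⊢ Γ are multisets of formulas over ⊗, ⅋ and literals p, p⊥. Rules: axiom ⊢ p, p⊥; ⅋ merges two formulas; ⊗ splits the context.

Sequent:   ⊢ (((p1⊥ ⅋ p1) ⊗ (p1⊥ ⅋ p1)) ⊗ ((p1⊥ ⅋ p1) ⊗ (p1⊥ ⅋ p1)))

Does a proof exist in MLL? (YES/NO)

Derivation trace:
[⊗]  ⊢ (((p1⊥ ⅋ p1) ⊗ (p1⊥ ⅋ p1)) ⊗ ((p1⊥ ⅋ p1) ⊗ (p1⊥ ⅋ p1)))
  [⊗]  ⊢ ((p1⊥ ⅋ p1) ⊗ (p1⊥ ⅋ p1))
    [⅋]  ⊢ (p1⊥ ⅋ p1)
      [Ax]  ⊢ p1, p1⊥
    [⅋]  ⊢ (p1⊥ ⅋ p1)
      [Ax]  ⊢ p1, p1⊥
  [⊗]  ⊢ ((p1⊥ ⅋ p1) ⊗ (p1⊥ ⅋ p1))
    [⅋]  ⊢ (p1⊥ ⅋ p1)
      [Ax]  ⊢ p1, p1⊥
    [⅋]  ⊢ (p1⊥ ⅋ p1)
      [Ax]  ⊢ p1, p1⊥

Result: YES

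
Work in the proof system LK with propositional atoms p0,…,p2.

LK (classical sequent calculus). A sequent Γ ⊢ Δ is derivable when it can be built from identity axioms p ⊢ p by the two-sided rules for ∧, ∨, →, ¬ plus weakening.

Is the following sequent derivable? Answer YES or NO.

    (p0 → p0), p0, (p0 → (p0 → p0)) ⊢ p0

Proof tree:
[→L] (p0 → p0), p0, (p0 → (p0 → p0)) ⊢ p0
  [→L] p0, (p0 → p0) ⊢ p0
    [Ax] p0 ⊢ p0
    [Ax] p0 ⊢ p0
  [→L] p0, (p0 → p0) ⊢ p0
    [Ax] p0 ⊢ p0
    [Ax] p0 ⊢ p0

Result: YES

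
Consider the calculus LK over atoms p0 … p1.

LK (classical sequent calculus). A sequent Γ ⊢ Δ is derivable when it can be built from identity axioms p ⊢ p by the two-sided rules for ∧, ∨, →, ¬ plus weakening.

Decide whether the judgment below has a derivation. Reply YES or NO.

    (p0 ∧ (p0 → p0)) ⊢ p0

Derivation (root first):
[∧L] (p0 ∧ (p0 → p0)) ⊢ p0
  [→L] p0, (p0 → p0) ⊢ p0
    [Ax] p0 ⊢ p0
    [Ax] p0 ⊢ p0

Result: YES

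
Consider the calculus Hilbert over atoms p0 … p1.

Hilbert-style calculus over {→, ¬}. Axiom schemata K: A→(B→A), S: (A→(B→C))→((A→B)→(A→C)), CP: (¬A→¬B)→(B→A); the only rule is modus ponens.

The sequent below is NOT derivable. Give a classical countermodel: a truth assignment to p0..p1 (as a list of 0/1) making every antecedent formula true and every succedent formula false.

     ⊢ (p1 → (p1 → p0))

Search for a countermodel by truth-table:
  v=00: Γ:[] Δ:[(p1 → (p1 → p0))=T] refutes=False
  v=01: Γ:[] Δ:[(p1 → (p1 → p0))=F] refutes=True  ← countermodel

Result: [0, 1]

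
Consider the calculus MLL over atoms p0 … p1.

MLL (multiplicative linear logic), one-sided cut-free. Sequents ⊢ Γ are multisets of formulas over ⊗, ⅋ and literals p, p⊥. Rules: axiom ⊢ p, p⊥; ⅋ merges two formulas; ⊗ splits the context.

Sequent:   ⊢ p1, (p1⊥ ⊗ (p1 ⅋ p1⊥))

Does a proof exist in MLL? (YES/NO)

Derivation (root first):
[⊗]  ⊢ p1, (p1⊥ ⊗ (p1 ⅋ p1⊥))
  [Ax]  ⊢ p1, p1⊥
  [⅋]  ⊢ (p1 ⅋ p1⊥)
    [Ax]  ⊢ p1, p1⊥

Result: YES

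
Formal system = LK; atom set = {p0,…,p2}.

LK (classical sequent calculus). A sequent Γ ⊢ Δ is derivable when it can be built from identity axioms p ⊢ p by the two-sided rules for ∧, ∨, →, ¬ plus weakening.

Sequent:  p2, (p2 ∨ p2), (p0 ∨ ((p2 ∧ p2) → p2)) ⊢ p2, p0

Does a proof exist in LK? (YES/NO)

Proof tree:
[∨L] p2, (p2 ∨ p2), (p0 ∨ ((p2 ∧ p2) → p2)) ⊢ p2, p0
  [Ax] p0 ⊢ p0
  [→L] p2, (p2 ∨ p2), ((p2 ∧ p2) → p2) ⊢ p2
    [∧R] p2, (p2 ∨ p2) ⊢ (p2 ∧ p2)
      [∨L] (p2 ∨ p2) ⊢ p2
        [Ax] p2 ⊢ p2
        [Ax] p2 ⊢ p2
      [Ax] p2 ⊢ p2
    [Ax] p2 ⊢ p2

Result: YES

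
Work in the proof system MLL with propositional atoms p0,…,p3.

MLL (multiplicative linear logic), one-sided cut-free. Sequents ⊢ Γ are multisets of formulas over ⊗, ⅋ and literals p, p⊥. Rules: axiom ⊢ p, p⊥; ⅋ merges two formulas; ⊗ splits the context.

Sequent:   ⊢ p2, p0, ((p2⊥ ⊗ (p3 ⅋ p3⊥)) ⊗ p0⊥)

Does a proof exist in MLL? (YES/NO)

Derivation trace:
[⊗]  ⊢ p2, p0, ((p2⊥ ⊗ (p3 ⅋ p3⊥)) ⊗ p0⊥)
  [⊗]  ⊢ p2, (p2⊥ ⊗ (p3 ⅋ p3⊥))
    [Ax]  ⊢ p2, p2⊥
    [⅋]  ⊢ (p3 ⅋ p3⊥)
      [Ax]  ⊢ p3, p3⊥
  [Ax]  ⊢ p0, p0⊥

Result: YES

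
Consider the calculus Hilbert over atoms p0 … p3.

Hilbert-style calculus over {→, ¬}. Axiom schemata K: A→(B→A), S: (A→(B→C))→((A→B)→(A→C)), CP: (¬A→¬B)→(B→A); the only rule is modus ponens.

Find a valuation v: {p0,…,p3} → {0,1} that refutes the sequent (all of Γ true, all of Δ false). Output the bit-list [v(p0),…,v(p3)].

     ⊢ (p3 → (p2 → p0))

Search for a countermodel by truth-table:
  v=0000: Γ:[] Δ:[(p3 → (p2 → p0))=T] refutes=False
  v=0001: Γ:[] Δ:[(p3 → (p2 → p0))=T] refutes=False
  v=0010: Γ:[] Δ:[(p3 → (p2 → p0))=T] refutes=False
  v=0011: Γ:[] Δ:[(p3 → (p2 → p0))=F] refutes=True  ← countermodel

Result: [0, 0, 1, 1]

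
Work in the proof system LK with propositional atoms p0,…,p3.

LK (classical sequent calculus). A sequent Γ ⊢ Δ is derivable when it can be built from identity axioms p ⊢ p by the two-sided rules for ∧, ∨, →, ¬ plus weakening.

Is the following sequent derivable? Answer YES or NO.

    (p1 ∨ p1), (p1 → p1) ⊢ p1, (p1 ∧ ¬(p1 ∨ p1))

Derivation trace:
[∧R] (p1 ∨ p1), (p1 → p1) ⊢ p1, (p1 ∧ ¬(p1 ∨ p1))
  [→L] (p1 ∨ p1), (p1 → p1) ⊢ p1
    [∨L] (p1 ∨ p1) ⊢ p1
      [Ax] p1 ⊢ p1
      [Ax] p1 ⊢ p1
    [Ax] p1 ⊢ p1
  [¬R]  ⊢ p1, ¬(p1 ∨ p1)
    [∨L] (p1 ∨ p1) ⊢ p1
      [Ax] p1 ⊢ p1
      [Ax] p1 ⊢ p1

Result: YES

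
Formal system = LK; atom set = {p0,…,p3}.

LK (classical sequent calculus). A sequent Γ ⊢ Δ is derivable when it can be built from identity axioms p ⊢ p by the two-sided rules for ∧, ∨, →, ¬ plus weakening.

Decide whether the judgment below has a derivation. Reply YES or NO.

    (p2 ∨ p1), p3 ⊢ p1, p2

Proof tree:
[WL] (p2 ∨ p1), p3 ⊢ p1, p2
  [∨L] (p2 ∨ p1) ⊢ p1, p2
    [Ax] p2 ⊢ p2
    [Ax] p1 ⊢ p1

Result: YES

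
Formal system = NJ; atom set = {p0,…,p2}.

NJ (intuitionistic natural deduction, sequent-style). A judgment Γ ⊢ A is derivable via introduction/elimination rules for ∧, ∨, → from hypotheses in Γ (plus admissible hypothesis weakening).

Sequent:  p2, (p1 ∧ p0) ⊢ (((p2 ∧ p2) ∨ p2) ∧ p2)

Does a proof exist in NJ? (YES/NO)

Derivation (root first):
[∧I] p2, (p1 ∧ p0) ⊢ (((p2 ∧ p2) ∨ p2) ∧ p2)
  [Wk] p2, (p1 ∧ p0) ⊢ ((p2 ∧ p2) ∨ p2)
    [∨I₁] p2 ⊢ ((p2 ∧ p2) ∨ p2)
      [∧I] p2 ⊢ (p2 ∧ p2)
        [Ax] p2 ⊢ p2
        [Ax] p2 ⊢ p2
  [Ax] p2 ⊢ p2

Result: YES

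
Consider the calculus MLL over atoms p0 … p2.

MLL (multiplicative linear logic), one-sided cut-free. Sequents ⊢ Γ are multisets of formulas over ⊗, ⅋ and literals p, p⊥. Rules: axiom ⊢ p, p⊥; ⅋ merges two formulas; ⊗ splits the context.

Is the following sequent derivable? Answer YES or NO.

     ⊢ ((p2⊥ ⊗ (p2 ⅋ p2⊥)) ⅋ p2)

Derivation (root first):
[⅋]  ⊢ ((p2⊥ ⊗ (p2 ⅋ p2⊥)) ⅋ p2)
  [⊗]  ⊢ p2, (p2⊥ ⊗ (p2 ⅋ p2⊥))
    [Ax]  ⊢ p2, p2⊥
    [⅋]  ⊢ (p2 ⅋ p2⊥)
      [Ax]  ⊢ p2, p2⊥

Result: YES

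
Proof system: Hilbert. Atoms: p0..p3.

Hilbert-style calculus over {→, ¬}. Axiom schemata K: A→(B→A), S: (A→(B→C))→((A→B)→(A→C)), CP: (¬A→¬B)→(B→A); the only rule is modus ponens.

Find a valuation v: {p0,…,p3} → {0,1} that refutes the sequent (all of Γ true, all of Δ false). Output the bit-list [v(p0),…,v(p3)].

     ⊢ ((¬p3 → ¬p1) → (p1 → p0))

Truth-table refutation:
  v=0000: Γ:[] Δ:[((¬p3 → ¬p1) → (p1 → p0))=T] refutes=False
  v=0001: Γ:[] Δ:[((¬p3 → ¬p1) → (p1 → p0))=T] refutes=False
  v=0010: Γ:[] Δ:[((¬p3 → ¬p1) → (p1 → p0))=T] refutes=False
  v=0011: Γ:[] Δ:[((¬p3 → ¬p1) → (p1 → p0))=T] refutes=False
  v=0100: Γ:[] Δ:[((¬p3 → ¬p1) → (p1 → p0))=T] refutes=False
  v=0101: Γ:[] Δ:[((¬p3 → ¬p1) → (p1 → p0))=F] refutes=True  ← countermodel

Result: [0, 1, 0, 1]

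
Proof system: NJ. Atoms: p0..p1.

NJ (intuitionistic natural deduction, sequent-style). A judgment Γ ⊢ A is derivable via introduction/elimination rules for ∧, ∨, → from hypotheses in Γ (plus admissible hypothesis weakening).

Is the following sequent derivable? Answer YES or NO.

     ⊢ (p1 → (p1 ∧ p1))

Derivation (root first):
[→I]  ⊢ (p1 → (p1 ∧ p1))
  [∧I] p1 ⊢ (p1 ∧ p1)
    [Ax] p1 ⊢ p1
    [Ax] p1 ⊢ p1

Result: YES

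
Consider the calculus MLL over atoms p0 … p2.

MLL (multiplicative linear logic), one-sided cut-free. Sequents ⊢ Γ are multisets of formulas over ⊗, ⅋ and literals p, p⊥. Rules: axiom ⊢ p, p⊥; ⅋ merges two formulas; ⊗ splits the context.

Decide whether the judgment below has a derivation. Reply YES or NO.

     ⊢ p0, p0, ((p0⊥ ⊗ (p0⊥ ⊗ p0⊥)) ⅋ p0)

Derivation trace:
[⅋]  ⊢ p0, p0, ((p0⊥ ⊗ (p0⊥ ⊗ p0⊥)) ⅋ p0)
  [⊗]  ⊢ p0, p0, p0, (p0⊥ ⊗ (p0⊥ ⊗ p0⊥))
    [Ax]  ⊢ p0, p0⊥
    [⊗]  ⊢ p0, p0, (p0⊥ ⊗ p0⊥)
      [Ax]  ⊢ p0, p0⊥
      [Ax]  ⊢ p0, p0⊥

Result: YES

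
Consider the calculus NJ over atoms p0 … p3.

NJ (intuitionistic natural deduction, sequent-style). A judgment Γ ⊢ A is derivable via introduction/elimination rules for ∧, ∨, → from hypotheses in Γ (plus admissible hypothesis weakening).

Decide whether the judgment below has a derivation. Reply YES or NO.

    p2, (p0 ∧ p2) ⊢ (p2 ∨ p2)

Derivation (root first):
[Wk] p2, (p0 ∧ p2) ⊢ (p2 ∨ p2)
  [∨I₁] p2 ⊢ (p2 ∨ p2)
    [Ax] p2 ⊢ p2

Result: YES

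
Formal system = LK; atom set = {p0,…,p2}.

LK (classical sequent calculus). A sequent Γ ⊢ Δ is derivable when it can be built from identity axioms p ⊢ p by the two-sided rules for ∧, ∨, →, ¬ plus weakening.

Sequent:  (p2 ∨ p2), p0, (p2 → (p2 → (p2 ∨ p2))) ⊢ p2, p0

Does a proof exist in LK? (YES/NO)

Derivation (root first):
[→L] (p2 ∨ p2), p0, (p2 → (p2 → (p2 ∨ p2))) ⊢ p2, p0
  [∨L] (p2 ∨ p2) ⊢ p2
    [Ax] p2 ⊢ p2
    [Ax] p2 ⊢ p2
  [→L] (p2 ∨ p2), p0, (p2 → (p2 ∨ p2)) ⊢ p2, p0
    [WL] (p2 ∨ p2), p0 ⊢ p2
      [∨L] (p2 ∨ p2) ⊢ p2
        [Ax] p2 ⊢ p2
        [Ax] p2 ⊢ p2
    [WR] (p2 ∨ p2) ⊢ p2, p0
      [∨L] (p2 ∨ p2) ⊢ p2
        [Ax] p2 ⊢ p2
        [Ax] p2 ⊢ p2

Result: YES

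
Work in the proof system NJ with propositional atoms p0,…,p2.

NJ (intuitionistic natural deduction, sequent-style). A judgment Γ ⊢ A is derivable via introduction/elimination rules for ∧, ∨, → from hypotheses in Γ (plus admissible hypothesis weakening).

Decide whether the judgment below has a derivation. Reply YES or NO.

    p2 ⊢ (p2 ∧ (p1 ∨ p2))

Derivation (root first):
[∧I] p2 ⊢ (p2 ∧ (p1 ∨ p2))
  [Ax] p2 ⊢ p2
  [∨I₂] p2 ⊢ (p1 ∨ p2)
    [Ax] p2 ⊢ p2

Result: YES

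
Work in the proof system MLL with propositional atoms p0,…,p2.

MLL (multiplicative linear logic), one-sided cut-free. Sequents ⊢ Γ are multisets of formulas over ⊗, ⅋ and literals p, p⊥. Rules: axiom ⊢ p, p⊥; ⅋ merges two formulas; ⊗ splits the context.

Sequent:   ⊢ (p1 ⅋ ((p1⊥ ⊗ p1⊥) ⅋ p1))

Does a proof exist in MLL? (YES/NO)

Derivation (root first):
[⅋]  ⊢ (p1 ⅋ ((p1⊥ ⊗ p1⊥) ⅋ p1))
  [⅋]  ⊢ p1, ((p1⊥ ⊗ p1⊥) ⅋ p1)
    [⊗]  ⊢ p1, p1, (p1⊥ ⊗ p1⊥)
      [Ax]  ⊢ p1, p1⊥
      [Ax]  ⊢ p1, p1⊥

Result: YES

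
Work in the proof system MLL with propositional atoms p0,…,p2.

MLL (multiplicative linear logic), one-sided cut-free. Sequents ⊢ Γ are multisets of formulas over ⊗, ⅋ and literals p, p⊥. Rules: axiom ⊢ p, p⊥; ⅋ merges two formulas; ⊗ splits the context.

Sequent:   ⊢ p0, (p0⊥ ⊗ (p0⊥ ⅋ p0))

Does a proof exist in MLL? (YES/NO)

Derivation (root first):
[⊗]  ⊢ p0, (p0⊥ ⊗ (p0⊥ ⅋ p0))
  [Ax]  ⊢ p0, p0⊥
  [⅋]  ⊢ (p0⊥ ⅋ p0)
    [Ax]  ⊢ p0, p0⊥

Result: YES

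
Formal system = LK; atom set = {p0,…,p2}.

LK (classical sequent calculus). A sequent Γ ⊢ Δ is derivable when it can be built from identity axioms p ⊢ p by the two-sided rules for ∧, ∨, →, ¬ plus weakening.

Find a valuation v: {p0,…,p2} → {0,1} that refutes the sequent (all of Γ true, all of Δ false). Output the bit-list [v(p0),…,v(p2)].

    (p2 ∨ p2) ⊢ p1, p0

Enumerate valuations to refute Γ ⊢ Δ:
  v=000: Γ:[(p2 ∨ p2)=F] Δ:[p1=F, p0=F] refutes=False
  v=001: Γ:[(p2 ∨ p2)=T] Δ:[p1=F, p0=F] refutes=True  ← countermodel

Result: [0, 0, 1]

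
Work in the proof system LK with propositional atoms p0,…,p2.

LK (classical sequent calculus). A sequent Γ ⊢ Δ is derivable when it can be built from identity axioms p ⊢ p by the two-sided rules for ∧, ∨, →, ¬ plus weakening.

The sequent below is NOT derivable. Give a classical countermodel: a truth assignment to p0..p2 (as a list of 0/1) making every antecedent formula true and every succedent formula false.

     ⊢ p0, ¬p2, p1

Search for a countermodel by truth-table:
  v=000: Γ:[] Δ:[p0=F, ¬p2=T, p1=F] refutes=False
  v=001: Γ:[] Δ:[p0=F, ¬p2=F, p1=F] refutes=True  ← countermodel

Result: [0, 0, 1]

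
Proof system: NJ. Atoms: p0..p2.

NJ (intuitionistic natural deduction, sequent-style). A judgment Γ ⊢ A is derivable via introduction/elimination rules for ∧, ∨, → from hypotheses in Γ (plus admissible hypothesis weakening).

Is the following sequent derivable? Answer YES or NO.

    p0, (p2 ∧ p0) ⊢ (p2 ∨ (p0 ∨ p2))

Proof tree:
[Wk] p0, (p2 ∧ p0) ⊢ (p2 ∨ (p0 ∨ p2))
  [∨I₂] p0 ⊢ (p2 ∨ (p0 ∨ p2))
    [∨I₁] p0 ⊢ (p0 ∨ p2)
      [Ax] p0 ⊢ p0

Result: YES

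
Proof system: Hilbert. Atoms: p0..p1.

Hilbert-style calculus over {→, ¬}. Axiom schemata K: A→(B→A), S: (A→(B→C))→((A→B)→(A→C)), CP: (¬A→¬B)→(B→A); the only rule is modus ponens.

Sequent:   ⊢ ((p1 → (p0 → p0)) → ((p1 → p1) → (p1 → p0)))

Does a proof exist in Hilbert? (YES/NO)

Truth-table refutation:
  v=00: Γ:[] Δ:[((p1 → (p0 → p0)) → ((p1 → p1) → (p1 → p0)))=T] refutes=False
  v=01: Γ:[] Δ:[((p1 → (p0 → p0)) → ((p1 → p1) → (p1 → p0)))=F] refutes=True  ← countermodel

Result: NO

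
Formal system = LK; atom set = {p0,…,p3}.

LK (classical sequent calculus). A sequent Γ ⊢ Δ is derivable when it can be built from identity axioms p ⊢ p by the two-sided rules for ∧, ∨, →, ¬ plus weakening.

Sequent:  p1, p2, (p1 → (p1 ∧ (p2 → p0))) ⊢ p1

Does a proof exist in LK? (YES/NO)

Derivation trace:
[→L] p1, p2, (p1 → (p1 ∧ (p2 → p0))) ⊢ p1
  [Ax] p1 ⊢ p1
  [∧L] p2, (p1 ∧ (p2 → p0)) ⊢ p1
    [→L] p1, p2, (p2 → p0) ⊢ p1
      [Ax] p2 ⊢ p2
      [WL] p1, p0 ⊢ p1
        [Ax] p1 ⊢ p1

Result: YES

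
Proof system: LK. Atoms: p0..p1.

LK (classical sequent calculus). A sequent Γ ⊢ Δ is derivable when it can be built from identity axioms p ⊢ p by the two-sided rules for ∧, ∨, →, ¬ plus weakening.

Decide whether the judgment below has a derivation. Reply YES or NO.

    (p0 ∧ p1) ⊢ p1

Derivation (root first):
[∧L] (p0 ∧ p1) ⊢ p1
  [WL] p1, p0 ⊢ p1
    [Ax] p1 ⊢ p1

Result: YES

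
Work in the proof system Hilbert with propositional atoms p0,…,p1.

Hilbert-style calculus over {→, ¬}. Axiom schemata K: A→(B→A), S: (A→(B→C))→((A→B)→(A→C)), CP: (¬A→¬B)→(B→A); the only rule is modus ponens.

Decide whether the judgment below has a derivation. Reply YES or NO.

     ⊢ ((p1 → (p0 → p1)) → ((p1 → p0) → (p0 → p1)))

Enumerate valuations to refute Γ ⊢ Δ:
  v=00: Γ:[] Δ:[((p1 → (p0 → p1)) → ((p1 → p0) → (p0 → p1)))=T] refutes=False
  v=01: Γ:[] Δ:[((p1 → (p0 → p1)) → ((p1 → p0) → (p0 → p1)))=T] refutes=False
  v=10: Γ:[] Δ:[((p1 → (p0 → p1)) → ((p1 → p0) → (p0 → p1)))=F] refutes=True  ← countermodel

Result: NO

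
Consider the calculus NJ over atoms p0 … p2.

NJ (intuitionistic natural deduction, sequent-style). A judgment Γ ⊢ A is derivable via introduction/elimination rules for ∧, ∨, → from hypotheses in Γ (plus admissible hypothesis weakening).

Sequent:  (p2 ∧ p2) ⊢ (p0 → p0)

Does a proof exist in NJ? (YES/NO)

Derivation (root first):
[Wk] (p2 ∧ p2) ⊢ (p0 → p0)
  [→I]  ⊢ (p0 → p0)
    [Ax] p0 ⊢ p0

Result: YES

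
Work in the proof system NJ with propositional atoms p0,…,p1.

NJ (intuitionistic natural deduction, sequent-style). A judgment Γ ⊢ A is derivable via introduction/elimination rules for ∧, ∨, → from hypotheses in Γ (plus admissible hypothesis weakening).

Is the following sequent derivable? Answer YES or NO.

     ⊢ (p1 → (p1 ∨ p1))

Proof tree:
[→I]  ⊢ (p1 → (p1 ∨ p1))
  [∨I₂] p1 ⊢ (p1 ∨ p1)
    [Ax] p1 ⊢ p1

Result: YES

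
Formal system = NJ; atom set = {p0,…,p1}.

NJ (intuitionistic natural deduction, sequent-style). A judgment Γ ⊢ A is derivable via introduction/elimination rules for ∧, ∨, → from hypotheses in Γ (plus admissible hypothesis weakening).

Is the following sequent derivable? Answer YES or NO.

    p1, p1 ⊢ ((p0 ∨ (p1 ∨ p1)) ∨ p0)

Derivation trace:
[∨I₁] p1, p1 ⊢ ((p0 ∨ (p1 ∨ p1)) ∨ p0)
  [∨I₂] p1, p1 ⊢ (p0 ∨ (p1 ∨ p1))
    [Wk] p1, p1 ⊢ (p1 ∨ p1)
      [∨I₁] p1 ⊢ (p1 ∨ p1)
        [Ax] p1 ⊢ p1

Result: YES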